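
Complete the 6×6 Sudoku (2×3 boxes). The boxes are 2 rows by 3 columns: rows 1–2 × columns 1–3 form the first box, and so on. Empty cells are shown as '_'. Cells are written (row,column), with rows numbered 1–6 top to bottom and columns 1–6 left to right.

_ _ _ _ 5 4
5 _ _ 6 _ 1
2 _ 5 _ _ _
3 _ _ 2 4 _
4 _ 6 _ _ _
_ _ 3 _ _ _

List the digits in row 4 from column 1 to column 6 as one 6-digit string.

361245

(1,4) = 3: row 1 has {4,5}; col 4 has {2,6}; box has {1,4,5,6} → only 3 remains.
(2,5) = 2: row 2 has {1,5,6}; col 5 has {4,5}; box has {1,3,4,5,6} → only 2 remains.
(3,4) = 1: row 3 has {2,5}; col 4 has {2,3,6}; box has {2,4} → only 1 remains.
(4,3) = 1: row 4 has {2,3,4}; col 3 has {3,5,6}; box has {2,3,5} → only 1 remains.
(5,4) = 5: row 5 has {4,6}; col 4 has {1,2,3,6}; box has {} → only 5 remains.
(6,1) = 1: row 6 has {3}; col 1 has {2,3,4,5}; box has {3,4,6} → only 1 remains.
(6,4) = 4: row 6 has {1,3}; col 4 has {1,2,3,5,6}; box has {5} → only 4 remains.
(6,5) = 6: row 6 has {1,3,4}; col 5 has {2,4,5}; box has {4,5} → only 6 remains.
(6,6) = 2: row 6 has {1,3,4,6}; col 6 has {1,4}; box has {4,5,6} → only 2 remains.
(1,1) = 6: row 1 has {3,4,5}; col 1 has {1,2,3,4,5}; box has {5} → only 6 remains.
(1,3) = 2: row 1 has {3,4,5,6}; col 3 has {1,3,5,6}; box has {5,6} → only 2 remains.
(2,3) = 4: row 2 has {1,2,5,6}; col 3 has {1,2,3,5,6}; box has {2,5,6} → only 4 remains.
(3,5) = 3: row 3 has {1,2,5}; col 5 has {2,4,5,6}; box has {1,2,4} → only 3 remains.
(3,6) = 6: row 3 has {1,2,3,5}; col 6 has {1,2,4}; box has {1,2,3,4} → only 6 remains.
(4,2) = 6: row 4 has {1,2,3,4}; col 2 has {}; box has {1,2,3,5} → only 6 remains.
(4,6) = 5: row 4 has {1,2,3,4,6}; col 6 has {1,2,4,6}; box has {1,2,3,4,6} → only 5 remains.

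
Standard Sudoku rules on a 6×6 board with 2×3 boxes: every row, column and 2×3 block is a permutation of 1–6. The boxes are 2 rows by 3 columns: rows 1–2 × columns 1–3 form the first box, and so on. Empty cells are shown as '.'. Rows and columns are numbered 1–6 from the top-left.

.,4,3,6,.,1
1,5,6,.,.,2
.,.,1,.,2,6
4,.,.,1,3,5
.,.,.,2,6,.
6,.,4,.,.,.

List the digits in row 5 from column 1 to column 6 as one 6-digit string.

r1c1 = 2: row 1 has {1,3,4,6}; col 1 has {1,4,6}; box has {1,3,4,5,6} → only 2 remains.
r1c5 = 5: row 1 has {1,2,3,4,6}; col 5 has {2,3,6}; box has {1,2,6} → only 5 remains.
r2c5 = 4: row 2 has {1,2,5,6}; col 5 has {2,3,5,6}; box has {1,2,5,6} → only 4 remains.
r3c2 = 3: row 3 has {1,2,6}; col 2 has {4,5}; box has {1,4} → only 3 remains.
r3c4 = 4: row 3 has {1,2,3,6}; col 4 has {1,2,6}; box has {1,2,3,5,6} → only 4 remains.
r4c3 = 2: row 4 has {1,3,4,5}; col 3 has {1,3,4,6}; box has {1,3,4} → only 2 remains.
r5c2 = 1: row 5 has {2,6}; col 2 has {3,4,5}; box has {4,6} → only 1 remains.
r5c3 = 5: row 5 has {1,2,6}; col 3 has {1,2,3,4,6}; box has {1,4,6} → only 5 remains.
r6c2 = 2: row 6 has {4,6}; col 2 has {1,3,4,5}; box has {1,4,5,6} → only 2 remains.
r6c5 = 1: row 6 has {2,4,6}; col 5 has {2,3,4,5,6}; box has {2,6} → only 1 remains.
r6c6 = 3: row 6 has {1,2,4,6}; col 6 has {1,2,5,6}; box has {1,2,6} → only 3 remains.
r2c4 = 3: row 2 has {1,2,4,5,6}; col 4 has {1,2,4,6}; box has {1,2,4,5,6} → only 3 remains.
r3c1 = 5: row 3 has {1,2,3,4,6}; col 1 has {1,2,4,6}; box has {1,2,3,4} → only 5 remains.
r4c2 = 6: row 4 has {1,2,3,4,5}; col 2 has {1,2,3,4,5}; box has {1,2,3,4,5} → only 6 remains.
r5c1 = 3: row 5 has {1,2,5,6}; col 1 has {1,2,4,5,6}; box has {1,2,4,5,6} → only 3 remains.
r5c6 = 4: row 5 has {1,2,3,5,6}; col 6 has {1,2,3,5,6}; box has {1,2,3,6} → only 4 remains.

315264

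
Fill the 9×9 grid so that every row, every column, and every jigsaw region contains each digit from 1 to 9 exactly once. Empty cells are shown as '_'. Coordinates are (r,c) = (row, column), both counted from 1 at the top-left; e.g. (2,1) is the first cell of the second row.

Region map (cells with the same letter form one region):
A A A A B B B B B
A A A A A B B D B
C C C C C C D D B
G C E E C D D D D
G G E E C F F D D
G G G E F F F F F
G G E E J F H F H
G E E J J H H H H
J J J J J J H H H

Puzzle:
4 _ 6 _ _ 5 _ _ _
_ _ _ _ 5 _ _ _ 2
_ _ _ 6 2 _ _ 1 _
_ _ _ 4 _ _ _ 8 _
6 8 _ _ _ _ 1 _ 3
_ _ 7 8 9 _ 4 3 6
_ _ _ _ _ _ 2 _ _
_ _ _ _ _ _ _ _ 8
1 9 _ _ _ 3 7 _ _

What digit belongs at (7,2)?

4

(6,6) = 2: row 6 has {3,4,6,7,8,9}; col 6 has {3,5}; region has {1,3,4,6,9} → only 2 remains.
(5,6) = 7: row 5 has {1,3,6,8}; col 6 has {2,3,5}; region has {1,2,3,4,6,9} → only 7 remains.
(6,1) = 5: row 6 has {2,3,4,6,7,8,9}; col 1 has {1,4,6}; region has {6,7,8} → only 5 remains.
(6,2) = 1: row 6 has {2,3,4,5,6,7,8,9}; col 2 has {8,9}; region has {5,6,7,8} → only 1 remains.
(7,6) = 8: row 7 has {2}; col 6 has {2,3,5,7}; region has {1,2,3,4,6,7,9} → only 8 remains.
(7,8) = 5: row 7 has {2,8}; col 8 has {1,3,8}; region has {1,2,3,4,6,7,8,9} → only 5 remains.
(5,5) = 4: row 5 has {1,3,6,7,8}; col 5 has {2,5,9}; region has {2,6} → only 4 remains.
(3,6) = 9: row 3 has {1,2,6}; col 6 has {2,3,5,7,8}; region has {2,4,6} → only 9 remains.
(3,7) = 5: row 3 has {1,2,6,9}; col 7 has {1,2,4,7}; region has {1,3,8} → only 5 remains.
(4,6) = 6: row 4 has {4,8}; col 6 has {2,3,5,7,8,9}; region has {1,3,5,8} → only 6 remains.
(4,7) = 9: row 4 has {4,6,8}; col 7 has {1,2,4,5,7}; region has {1,3,5,6,8} → only 9 remains.
(4,9) = 7: row 4 has {4,6,8,9}; col 9 has {2,3,6,8}; region has {1,3,5,6,8,9} → only 7 remains.
(5,8) = 2: row 5 has {1,3,4,6,7,8}; col 8 has {1,3,5,8}; region has {1,3,5,6,7,8,9} → only 2 remains.
(2,8) = 4: row 2 has {2,5}; col 8 has {1,2,3,5,8}; region has {1,2,3,5,6,7,8,9} → only 4 remains.
(3,9) = 4: row 3 has {1,2,5,6,9}; col 9 has {2,3,6,7,8}; region has {2,5} → only 4 remains.
(9,8) = 6: row 9 has {1,3,7,9}; col 8 has {1,2,3,4,5,8}; region has {2,7,8} → only 6 remains.
(9,9) = 5: row 9 has {1,3,6,7,9}; col 9 has {2,3,4,6,7,8}; region has {2,6,7,8} → only 5 remains.
(2,6) = 1: row 2 has {2,4,5}; col 6 has {2,3,5,6,7,8,9}; region has {2,4,5} → only 1 remains.
(8,6) = 4: row 8 has {8}; col 6 has {1,2,3,5,6,7,8,9}; region has {2,5,6,7,8} → only 4 remains.
(8,7) = 3: row 8 has {4,8}; col 7 has {1,2,4,5,7,9}; region has {2,4,5,6,7,8} → only 3 remains.
(8,8) = 9: row 8 has {3,4,8}; col 8 has {1,2,3,4,5,6,8}; region has {2,3,4,5,6,7,8} → only 9 remains.
(9,4) = 2: row 9 has {1,3,5,6,7,9}; col 4 has {4,6,8}; region has {1,3,9} → only 2 remains.
(9,5) = 8: row 9 has {1,2,3,5,6,7,9}; col 5 has {2,4,5,9}; region has {1,2,3,9} → only 8 remains.
(1,7) = 8: row 1 has {4,5,6}; col 7 has {1,2,3,4,5,7,9}; region has {1,2,4,5} → only 8 remains.
(1,8) = 7: row 1 has {4,5,6,8}; col 8 has {1,2,3,4,5,6,8,9}; region has {1,2,4,5,8} → only 7 remains.
(1,9) = 9: row 1 has {4,5,6,7,8}; col 9 has {2,3,4,5,6,7,8}; region has {1,2,4,5,7,8} → only 9 remains.
(2,7) = 6: row 2 has {1,2,4,5}; col 7 has {1,2,3,4,5,7,8,9}; region has {1,2,4,5,7,8,9} → only 6 remains.
(7,9) = 1: row 7 has {2,5,8}; col 9 has {2,3,4,5,6,7,8,9}; region has {2,3,4,5,6,7,8,9} → only 1 remains.
(8,1) = 2: row 8 has {3,4,8,9}; col 1 has {1,4,5,6}; region has {1,5,6,7,8} → only 2 remains.
(9,3) = 4: row 9 has {1,2,3,5,6,7,8,9}; col 3 has {6,7}; region has {1,2,3,8,9} → only 4 remains.
(1,5) = 3: row 1 has {4,5,6,7,8,9}; col 5 has {2,4,5,8,9}; region has {1,2,4,5,6,7,8,9} → only 3 remains.
(4,1) = 3: row 4 has {4,6,7,8,9}; col 1 has {1,2,4,5,6}; region has {1,2,5,6,7,8} → only 3 remains.
(4,2) = 5: row 4 has {3,4,6,7,8,9}; col 2 has {1,8,9}; region has {2,4,6,9} → only 5 remains.
(4,5) = 1: row 4 has {3,4,5,6,7,8,9}; col 5 has {2,3,4,5,8,9}; region has {2,4,5,6,9} → only 1 remains.
(7,1) = 9: row 7 has {1,2,5,8}; col 1 has {1,2,3,4,5,6}; region has {1,2,3,5,6,7,8} → only 9 remains.
(7,2) = 4: row 7 has {1,2,5,8,9}; col 2 has {1,5,8,9}; region has {1,2,3,5,6,7,8,9} → only 4 remains.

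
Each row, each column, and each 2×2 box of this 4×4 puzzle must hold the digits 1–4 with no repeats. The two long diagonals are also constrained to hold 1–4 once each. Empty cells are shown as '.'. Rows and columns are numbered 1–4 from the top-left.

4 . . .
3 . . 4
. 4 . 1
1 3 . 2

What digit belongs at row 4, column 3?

4

row 1, column 4 = 3: row 1 has {4}; col 4 has {1,2,4}; box has {4}; anti-diagonal has {1,4} → only 3 remains.
row 2, column 2 = 1: row 2 has {3,4}; col 2 has {3,4}; box has {3,4}; main diagonal has {2,4} → only 1 remains.
row 2, column 3 = 2: row 2 has {1,3,4}; col 3 has {}; box has {3,4}; anti-diagonal has {1,3,4} → only 2 remains.
row 3, column 1 = 2: row 3 has {1,4}; col 1 has {1,3,4}; box has {1,3,4} → only 2 remains.
row 3, column 3 = 3: row 3 has {1,2,4}; col 3 has {2}; box has {1,2}; main diagonal has {1,2,4} → only 3 remains.
row 4, column 3 = 4: row 4 has {1,2,3}; col 3 has {2,3}; box has {1,2,3} → only 4 remains.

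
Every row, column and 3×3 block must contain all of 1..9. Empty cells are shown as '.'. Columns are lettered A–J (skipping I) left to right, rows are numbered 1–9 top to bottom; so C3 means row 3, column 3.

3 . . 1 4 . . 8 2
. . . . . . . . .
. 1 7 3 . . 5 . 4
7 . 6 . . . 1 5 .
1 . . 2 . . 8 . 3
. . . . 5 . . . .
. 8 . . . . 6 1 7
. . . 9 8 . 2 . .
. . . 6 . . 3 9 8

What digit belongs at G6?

4

H3 = 6: row 3 has {1,3,4,5,7}; col 8 has {1,5,8,9}; box has {2,4,5,8} → only 6 remains.
J4 = 9: row 4 has {1,5,6,7}; col 9 has {2,3,4,7,8}; box has {1,3,5,8} → only 9 remains.
J6 = 6: row 6 has {5}; col 9 has {2,3,4,7,8,9}; box has {1,3,5,8,9} → only 6 remains.
H8 = 4: row 8 has {2,8,9}; col 8 has {1,5,6,8,9}; box has {1,2,3,6,7,8,9} → only 4 remains.
J8 = 5: row 8 has {2,4,8,9}; col 9 has {2,3,4,6,7,8,9}; box has {1,2,3,4,6,7,8,9} → only 5 remains.
J2 = 1: row 2 has {}; col 9 has {2,3,4,5,6,7,8,9}; box has {2,4,5,6,8} → only 1 remains.
E4 = 3: row 4 has {1,5,6,7,9}; col 5 has {4,5,8}; box has {2,5} → only 3 remains.
H5 = 7: row 5 has {1,2,3,8}; col 8 has {1,4,5,6,8,9}; box has {1,3,5,6,8,9} → only 7 remains.
G6 = 4: row 6 has {5,6}; col 7 has {1,2,3,5,6,8}; box has {1,3,5,6,7,8,9} → only 4 remains.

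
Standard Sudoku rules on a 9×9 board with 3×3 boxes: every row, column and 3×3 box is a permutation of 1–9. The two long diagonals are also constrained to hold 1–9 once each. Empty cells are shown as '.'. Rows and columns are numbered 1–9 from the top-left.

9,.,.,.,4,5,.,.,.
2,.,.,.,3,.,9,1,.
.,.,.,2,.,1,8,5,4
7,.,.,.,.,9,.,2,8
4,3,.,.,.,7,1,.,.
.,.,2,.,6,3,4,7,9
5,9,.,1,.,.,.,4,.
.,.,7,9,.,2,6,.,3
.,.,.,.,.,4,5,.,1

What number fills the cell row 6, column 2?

1

row 3, column 3 = 6 (sole candidate).
row 4, column 7 = 3 (sole candidate).
row 5, column 8 = 6 (sole candidate).
row 5, column 9 = 5 (sole candidate).
row 6, column 4 = 5 (sole candidate).
row 7, column 3 = 3 (sole candidate).
row 8, column 2 = 4 (sole candidate).
row 8, column 8 = 8 (sole candidate).
row 9, column 1 = 6 (sole candidate).
row 9, column 3 = 8 (sole candidate).
row 9, column 5 = 7 (sole candidate).
row 9, column 8 = 9 (sole candidate).
row 1, column 3 = 1 (sole candidate).
row 1, column 8 = 3 (sole candidate).
row 3, column 1 = 3 (sole candidate).
row 3, column 2 = 7 (sole candidate).
row 3, column 5 = 9 (sole candidate).
row 4, column 3 = 5 (sole candidate).
row 4, column 4 = 4 (sole candidate).
row 4, column 5 = 1 (sole candidate).
row 5, column 3 = 9 (sole candidate).
row 5, column 4 = 8 (sole candidate).
row 5, column 5 = 2 (sole candidate).
row 7, column 5 = 8 (sole candidate).
row 7, column 6 = 6 (sole candidate).
row 7, column 7 = 7 (sole candidate).
row 7, column 9 = 2 (sole candidate).
row 8, column 1 = 1 (sole candidate).
row 8, column 5 = 5 (sole candidate).
row 9, column 2 = 2 (sole candidate).
row 9, column 4 = 3 (sole candidate).
row 1, column 2 = 8 (sole candidate).
row 1, column 7 = 2 (sole candidate).
row 1, column 9 = 7 (sole candidate).
row 2, column 2 = 5 (sole candidate).
row 2, column 3 = 4 (sole candidate).
row 2, column 6 = 8 (sole candidate).
row 2, column 9 = 6 (sole candidate).
row 4, column 2 = 6 (sole candidate).
row 6, column 1 = 8 (sole candidate).
row 6, column 2 = 1: row 6 has {2,3,4,5,6,7,8,9}; col 2 has {2,3,4,5,6,7,8,9}; box has {2,3,4,5,6,7,8,9} → only 1 remains.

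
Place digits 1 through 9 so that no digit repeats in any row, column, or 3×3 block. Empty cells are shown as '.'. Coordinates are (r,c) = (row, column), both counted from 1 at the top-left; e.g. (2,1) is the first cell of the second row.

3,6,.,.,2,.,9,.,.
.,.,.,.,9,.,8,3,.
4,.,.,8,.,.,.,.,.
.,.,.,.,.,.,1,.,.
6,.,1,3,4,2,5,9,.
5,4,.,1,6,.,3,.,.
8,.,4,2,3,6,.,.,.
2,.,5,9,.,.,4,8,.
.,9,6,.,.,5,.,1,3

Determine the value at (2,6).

(7,7) = 7: row 7 has {2,3,4,6,8}; col 7 has {1,3,4,5,8,9}; box has {1,3,4,8} → only 7 remains.
(7,8) = 5: row 7 has {2,3,4,6,7,8}; col 8 has {1,3,8,9}; box has {1,3,4,7,8} → only 5 remains.
(7,9) = 9: row 7 has {2,3,4,5,6,7,8}; col 9 has {3}; box has {1,3,4,5,7,8} → only 9 remains.
(8,9) = 6: row 8 has {2,4,5,8,9}; col 9 has {3,9}; box has {1,3,4,5,7,8,9} → only 6 remains.
(9,1) = 7: row 9 has {1,3,5,6,9}; col 1 has {2,3,4,5,6,8}; box has {2,4,5,6,8,9} → only 7 remains.
(9,4) = 4: row 9 has {1,3,5,6,7,9}; col 4 has {1,2,3,8,9}; box has {2,3,5,6,9} → only 4 remains.
(9,5) = 8: row 9 has {1,3,4,5,6,7,9}; col 5 has {2,3,4,6,9}; box has {2,3,4,5,6,9} → only 8 remains.
(9,7) = 2: row 9 has {1,3,4,5,6,7,8,9}; col 7 has {1,3,4,5,7,8,9}; box has {1,3,4,5,6,7,8,9} → only 2 remains.
(2,1) = 1: row 2 has {3,8,9}; col 1 has {2,3,4,5,6,7,8}; box has {3,4,6} → only 1 remains.
(3,7) = 6: row 3 has {4,8}; col 7 has {1,2,3,4,5,7,8,9}; box has {3,8,9} → only 6 remains.
(4,1) = 9: row 4 has {1}; col 1 has {1,2,3,4,5,6,7,8}; box has {1,4,5,6} → only 9 remains.
(7,2) = 1: row 7 has {2,3,4,5,6,7,8,9}; col 2 has {4,6,9}; box has {2,4,5,6,7,8,9} → only 1 remains.
(8,2) = 3: row 8 has {2,4,5,6,8,9}; col 2 has {1,4,6,9}; box has {1,2,4,5,6,7,8,9} → only 3 remains.
(1,3) = 8: in row 1, 8 can only go here (every other open cell in that row sees an 8).
(2,4) = 6: in row 2, 6 can only go here (every other open cell in that row sees a 6).
(3,6) = 3: in row 3, 3 can only go here (every other open cell in that row sees a 3).
(3,3) = 9: in row 3, 9 can only go here (every other open cell in that row sees a 9).
(4,3) = 3: in row 4, 3 can only go here (every other open cell in that row sees a 3).
(4,8) = 6: in row 4, 6 can only go here (every other open cell in that row sees a 6).
(4,9) = 4: in row 4, 4 can only go here (every other open cell in that row sees a 4).
(2,6) = 4: in row 2, 4 can only go here (every other open cell in that row sees a 4).

4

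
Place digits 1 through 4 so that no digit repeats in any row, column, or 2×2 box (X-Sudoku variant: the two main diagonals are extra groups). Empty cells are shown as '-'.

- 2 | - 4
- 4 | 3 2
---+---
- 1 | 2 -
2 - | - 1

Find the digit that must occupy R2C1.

R1C1 = 3: row 1 has {2,4}; col 1 has {2}; box has {2,4}; main diagonal has {1,2,4} → only 3 remains.
R1C3 = 1: row 1 has {2,3,4}; col 3 has {2,3}; box has {2,3,4} → only 1 remains.
R2C1 = 1: row 2 has {2,3,4}; col 1 has {2,3}; box has {2,3,4} → only 1 remains.

1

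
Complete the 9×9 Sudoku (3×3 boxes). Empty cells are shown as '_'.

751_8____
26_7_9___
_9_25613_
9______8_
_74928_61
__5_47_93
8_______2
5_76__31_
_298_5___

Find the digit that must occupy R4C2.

1

R3C1 = 4: row 3 has {1,2,3,5,6,9}; col 1 has {2,5,7,8,9}; box has {1,2,5,6,7,9} → only 4 remains.
R3C3 = 8: row 3 has {1,2,3,4,5,6,9}; col 3 has {1,4,5,7,9}; box has {1,2,4,5,6,7,9} → only 8 remains.
R3C9 = 7: row 3 has {1,2,3,4,5,6,8,9}; col 9 has {1,2,3}; box has {1,3} → only 7 remains.
R5C1 = 3: row 5 has {1,2,4,6,7,8,9}; col 1 has {2,4,5,7,8,9}; box has {4,5,7,9} → only 3 remains.
R5C7 = 5: row 5 has {1,2,3,4,6,7,8,9}; col 7 has {1,3}; box has {1,3,6,8,9} → only 5 remains.
R6C4 = 1: row 6 has {3,4,5,7,9}; col 4 has {2,6,7,8,9}; box has {2,4,7,8,9} → only 1 remains.
R6C7 = 2: row 6 has {1,3,4,5,7,9}; col 7 has {1,3,5}; box has {1,3,5,6,8,9} → only 2 remains.
R8C2 = 4: row 8 has {1,3,5,6,7}; col 2 has {2,5,6,7,9}; box has {2,5,7,8,9} → only 4 remains.
R8C5 = 9: row 8 has {1,3,4,5,6,7}; col 5 has {2,4,5,8}; box has {5,6,8} → only 9 remains.
R8C6 = 2: row 8 has {1,3,4,5,6,7,9}; col 6 has {5,6,7,8,9}; box has {5,6,8,9} → only 2 remains.
R8C9 = 8: row 8 has {1,2,3,4,5,6,7,9}; col 9 has {1,2,3,7}; box has {1,2,3} → only 8 remains.
R2C3 = 3: row 2 has {2,6,7,9}; col 3 has {1,4,5,7,8,9}; box has {1,2,4,5,6,7,8,9} → only 3 remains.
R2C5 = 1: row 2 has {2,3,6,7,9}; col 5 has {2,4,5,8,9}; box has {2,5,6,7,8,9} → only 1 remains.
R4C2 = 1: row 4 has {8,9}; col 2 has {2,4,5,6,7,9}; box has {3,4,5,7,9} → only 1 remains.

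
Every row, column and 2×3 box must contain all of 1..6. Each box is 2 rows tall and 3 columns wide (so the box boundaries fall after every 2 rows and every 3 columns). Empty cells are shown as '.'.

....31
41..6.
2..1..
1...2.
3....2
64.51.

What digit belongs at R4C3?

R1C1 = 5 (sole candidate).
R2C4 = 2 (sole candidate).
R2C6 = 5 (sole candidate).
R5C2 = 5 (sole candidate).
R5C3 = 1 (sole candidate).
R5C5 = 4 (sole candidate).
R6C3 = 2 (sole candidate).
R6C6 = 3 (sole candidate).
R1C3 = 6 (sole candidate).
R1C4 = 4 (sole candidate).
R2C3 = 3 (sole candidate).
R3C5 = 5 (sole candidate).
R5C4 = 6 (sole candidate).
R1C2 = 2 (sole candidate).
R3C3 = 4 (sole candidate).
R3C6 = 6 (sole candidate).
R4C3 = 5: row 4 has {1,2}; col 3 has {1,2,3,4,6}; box has {1,2,4} → only 5 remains.

5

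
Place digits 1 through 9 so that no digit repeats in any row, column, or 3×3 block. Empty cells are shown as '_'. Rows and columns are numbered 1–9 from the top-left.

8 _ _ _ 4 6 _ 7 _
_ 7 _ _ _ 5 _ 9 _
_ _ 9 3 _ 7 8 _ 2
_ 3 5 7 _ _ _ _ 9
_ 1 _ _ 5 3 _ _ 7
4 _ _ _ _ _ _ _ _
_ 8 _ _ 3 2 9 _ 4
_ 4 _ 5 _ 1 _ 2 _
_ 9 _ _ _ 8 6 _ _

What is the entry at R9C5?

7

R3C5 = 1: row 3 has {2,3,7,8,9}; col 5 has {3,4,5}; box has {3,4,5,6,7} → only 1 remains.
R4C6 = 4: row 4 has {3,5,7,9}; col 6 has {1,2,3,5,6,7,8}; box has {3,5,7} → only 4 remains.
R6C6 = 9: row 6 has {4}; col 6 has {1,2,3,4,5,6,7,8}; box has {3,4,5,7} → only 9 remains.
R7C4 = 6: row 7 has {2,3,4,8,9}; col 4 has {3,5,7}; box has {1,2,3,5,8} → only 6 remains.
R9C4 = 4: row 9 has {6,8,9}; col 4 has {3,5,6,7}; box has {1,2,3,5,6,8} → only 4 remains.
R9C5 = 7: row 9 has {4,6,8,9}; col 5 has {1,3,4,5}; box has {1,2,3,4,5,6,8} → only 7 remains.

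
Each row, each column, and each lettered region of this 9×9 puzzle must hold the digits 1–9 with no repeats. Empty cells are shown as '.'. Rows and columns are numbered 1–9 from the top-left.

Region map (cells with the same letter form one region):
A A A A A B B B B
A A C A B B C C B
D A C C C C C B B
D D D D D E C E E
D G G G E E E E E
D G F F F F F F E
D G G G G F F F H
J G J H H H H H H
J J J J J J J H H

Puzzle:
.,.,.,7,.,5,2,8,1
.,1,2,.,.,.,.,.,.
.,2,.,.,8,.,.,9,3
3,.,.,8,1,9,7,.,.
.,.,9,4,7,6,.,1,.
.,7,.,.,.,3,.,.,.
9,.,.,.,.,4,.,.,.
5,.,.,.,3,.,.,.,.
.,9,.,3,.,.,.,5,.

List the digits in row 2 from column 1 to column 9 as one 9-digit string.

R2C6 = 7: row 2 has {1,2}; col 6 has {3,4,5,6,9}; region has {1,2,3,5,8,9} → only 7 remains.
R3C6 = 1: row 3 has {2,3,8,9}; col 6 has {3,4,5,6,7,9}; region has {2,7,8} → only 1 remains.
R5C1 = 2: row 5 has {1,4,6,7,9}; col 1 has {3,5,9}; region has {1,3,8,9} → only 2 remains.
R1C5 = 9: in row 1, 9 can only go here (every other open cell in that row sees a 9).
R2C1 = 8: in row 2, 8 can only go here (every other open cell in that row sees an 8).
R2C7 = 9: in row 2, 9 can only go here (every other open cell in that row sees a 9).
R2C8 = 3: in row 2, 3 can only go here (every other open cell in that row sees a 3).
R2C4 = 5: in row 2, 5 can only go here (every other open cell in that row sees a 5).
R3C4 = 6: row 3 has {1,2,3,8,9}; col 4 has {3,4,5,7,8}; region has {1,2,3,7,8,9} → only 6 remains.
R3C1 = 7: in row 3, 7 can only go here (every other open cell in that row sees a 7).
R6C4 = 9: in row 6, 9 can only go here (every other open cell in that row sees a 9).
R8C9 = 9: in row 8, 9 can only go here (every other open cell in that row sees a 9).
R9C1 = 1: in column 1, 1 can only go here (every other open cell in that column sees a 1).
R5C7 = 3: in column 7, 3 can only go here (every other open cell in that column sees a 3).
R7C8 = 7: in region F, 7 can only go here (every other open cell in that region sees a 7).
R8C3 = 7: in row 8, 7 can only go here (every other open cell in that row sees a 7).
R9C9 = 7: in row 9, 7 can only go here (every other open cell in that row sees a 7).
Singles propagation stalls before every target cell is settled. Branch on R1C1 (candidates {4,6}).
  Try R1C1 = 4: this forces R6C1=6; then row 4 has no cell left for 6 — contradiction.
So R1C1 = 6.
R6C1 = 4 (sole candidate).
R1C2 = 4 (hidden single in column 2).
R1C3 = 3 (sole candidate).
R7C2 = 3 (hidden single in row 7).
Singles propagation stalls before every target cell is settled. Branch on R4C2 (candidates {5,6}).
  Try R4C2 = 6: this forces R4C3=5, R8C2=8, R8C6=2, R9C6=8, R3C3=4, R3C7=5, R5C2=5; then row 7 has no cell left for 5 — contradiction.
So R4C2 = 5.
R4C3 = 6 (sole candidate).
R5C2 = 8 (sole candidate).
R5C9 = 5 (sole candidate).
R8C2 = 6 (sole candidate).
R6C8 = 6 (hidden single in column 8).
R7C9 = 6 (hidden single in row 7).
R2C9 = 4: row 2 has {1,2,3,5,7,8,9}; col 9 has {1,3,5,6,7,9}; region has {1,2,3,5,7,8,9} → only 4 remains.
R4C9 = 2 (sole candidate).
R6C9 = 8 (sole candidate).
R2C5 = 6: row 2 has {1,2,3,4,5,7,8,9}; col 5 has {1,3,7,8,9}; region has {1,2,3,4,5,7,8,9} → only 6 remains.

812567934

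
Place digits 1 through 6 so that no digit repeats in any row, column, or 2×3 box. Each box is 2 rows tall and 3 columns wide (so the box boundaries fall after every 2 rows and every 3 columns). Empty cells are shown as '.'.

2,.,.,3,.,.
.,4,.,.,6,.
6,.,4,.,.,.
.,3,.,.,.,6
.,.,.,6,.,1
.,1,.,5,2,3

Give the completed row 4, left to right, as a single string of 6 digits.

132456

R5C5 = 4: row 5 has {1,6}; col 5 has {2,6}; box has {1,2,3,5,6} → only 4 remains.
R6C1 = 4: row 6 has {1,2,3,5}; col 1 has {2,6}; box has {1} → only 4 remains.
R6C3 = 6: row 6 has {1,2,3,4,5}; col 3 has {4}; box has {1,4} → only 6 remains.
R1C6 = 4: in row 1, 4 can only go here (every other open cell in that row sees a 4).
R1C2 = 6: in row 1, 6 can only go here (every other open cell in that row sees a 6).
R3C5 = 3: in row 3, 3 can only go here (every other open cell in that row sees a 3).
R3C4 = 1: in row 3, 1 can only go here (every other open cell in that row sees a 1).
R2C4 = 2: row 2 has {4,6}; col 4 has {1,3,5,6}; box has {3,4,6} → only 2 remains.
R2C6 = 5: row 2 has {2,4,6}; col 6 has {1,3,4,6}; box has {2,3,4,6} → only 5 remains.
R3C6 = 2: row 3 has {1,3,4,6}; col 6 has {1,3,4,5,6}; box has {1,3,6} → only 2 remains.
R4C4 = 4: row 4 has {3,6}; col 4 has {1,2,3,5,6}; box has {1,2,3,6} → only 4 remains.
R4C5 = 5: row 4 has {3,4,6}; col 5 has {2,3,4,6}; box has {1,2,3,4,6} → only 5 remains.
R1C5 = 1: row 1 has {2,3,4,6}; col 5 has {2,3,4,5,6}; box has {2,3,4,5,6} → only 1 remains.
R3C2 = 5: row 3 has {1,2,3,4,6}; col 2 has {1,3,4,6}; box has {3,4,6} → only 5 remains.
R4C1 = 1: row 4 has {3,4,5,6}; col 1 has {2,4,6}; box has {3,4,5,6} → only 1 remains.
R4C3 = 2: row 4 has {1,3,4,5,6}; col 3 has {4,6}; box has {1,3,4,5,6} → only 2 remains.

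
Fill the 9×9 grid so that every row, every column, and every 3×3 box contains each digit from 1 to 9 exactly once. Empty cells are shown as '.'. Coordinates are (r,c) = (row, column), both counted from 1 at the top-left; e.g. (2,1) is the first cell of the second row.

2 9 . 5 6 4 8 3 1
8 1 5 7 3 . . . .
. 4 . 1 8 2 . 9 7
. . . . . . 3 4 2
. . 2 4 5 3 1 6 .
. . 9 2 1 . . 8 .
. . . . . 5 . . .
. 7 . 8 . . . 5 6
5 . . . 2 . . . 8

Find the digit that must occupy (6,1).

(1,3) = 7: row 1 has {1,2,3,4,5,6,8,9}; col 3 has {2,5,9}; box has {1,2,4,5,8,9} → only 7 remains.
(2,6) = 9: row 2 has {1,3,5,7,8}; col 6 has {2,3,4,5}; box has {1,2,3,4,5,6,7,8} → only 9 remains.
(2,8) = 2: row 2 has {1,3,5,7,8,9}; col 8 has {3,4,5,6,8,9}; box has {1,3,7,8,9} → only 2 remains.
(2,9) = 4: row 2 has {1,2,3,5,7,8,9}; col 9 has {1,2,6,7,8}; box has {1,2,3,7,8,9} → only 4 remains.
(5,1) = 7: row 5 has {1,2,3,4,5,6}; col 1 has {2,5,8}; box has {2,9} → only 7 remains.
(5,2) = 8: row 5 has {1,2,3,4,5,6,7}; col 2 has {1,4,7,9}; box has {2,7,9} → only 8 remains.
(5,9) = 9: row 5 has {1,2,3,4,5,6,7,8}; col 9 has {1,2,4,6,7,8}; box has {1,2,3,4,6,8} → only 9 remains.
(6,9) = 5: row 6 has {1,2,8,9}; col 9 has {1,2,4,6,7,8,9}; box has {1,2,3,4,6,8,9} → only 5 remains.
(7,9) = 3: row 7 has {5}; col 9 has {1,2,4,5,6,7,8,9}; box has {5,6,8} → only 3 remains.
(8,6) = 1: row 8 has {5,6,7,8}; col 6 has {2,3,4,5,9}; box has {2,5,8} → only 1 remains.
(2,7) = 6: row 2 has {1,2,3,4,5,7,8,9}; col 7 has {1,3,8}; box has {1,2,3,4,7,8,9} → only 6 remains.
(3,7) = 5: row 3 has {1,2,4,7,8,9}; col 7 has {1,3,6,8}; box has {1,2,3,4,6,7,8,9} → only 5 remains.
(6,7) = 7: row 6 has {1,2,5,8,9}; col 7 has {1,3,5,6,8}; box has {1,2,3,4,5,6,8,9} → only 7 remains.
(6,6) = 6: row 6 has {1,2,5,7,8,9}; col 6 has {1,2,3,4,5,9}; box has {1,2,3,4,5} → only 6 remains.
(9,6) = 7: row 9 has {2,5,8}; col 6 has {1,2,3,4,5,6,9}; box has {1,2,5,8} → only 7 remains.
(9,8) = 1: row 9 has {2,5,7,8}; col 8 has {2,3,4,5,6,8,9}; box has {3,5,6,8} → only 1 remains.
(4,4) = 9: row 4 has {2,3,4}; col 4 has {1,2,4,5,7,8}; box has {1,2,3,4,5,6} → only 9 remains.
(4,5) = 7: row 4 has {2,3,4,9}; col 5 has {1,2,3,5,6,8}; box has {1,2,3,4,5,6,9} → only 7 remains.
(4,6) = 8: row 4 has {2,3,4,7,9}; col 6 has {1,2,3,4,5,6,7,9}; box has {1,2,3,4,5,6,7,9} → only 8 remains.
(6,2) = 3: row 6 has {1,2,5,6,7,8,9}; col 2 has {1,4,7,8,9}; box has {2,7,8,9} → only 3 remains.
(7,4) = 6: row 7 has {3,5}; col 4 has {1,2,4,5,7,8,9}; box has {1,2,5,7,8} → only 6 remains.
(7,8) = 7: row 7 has {3,5,6}; col 8 has {1,2,3,4,5,6,8,9}; box has {1,3,5,6,8} → only 7 remains.
(9,2) = 6: row 9 has {1,2,5,7,8}; col 2 has {1,3,4,7,8,9}; box has {5,7} → only 6 remains.
(9,4) = 3: row 9 has {1,2,5,6,7,8}; col 4 has {1,2,4,5,6,7,8,9}; box has {1,2,5,6,7,8} → only 3 remains.
(4,2) = 5: row 4 has {2,3,4,7,8,9}; col 2 has {1,3,4,6,7,8,9}; box has {2,3,7,8,9} → only 5 remains.
(6,1) = 4: row 6 has {1,2,3,5,6,7,8,9}; col 1 has {2,5,7,8}; box has {2,3,5,7,8,9} → only 4 remains.

4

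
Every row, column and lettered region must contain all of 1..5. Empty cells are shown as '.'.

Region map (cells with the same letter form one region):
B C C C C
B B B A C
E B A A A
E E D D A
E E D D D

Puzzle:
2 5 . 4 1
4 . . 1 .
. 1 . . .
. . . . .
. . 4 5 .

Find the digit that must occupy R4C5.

R1C3 = 3: row 1 has {1,2,4,5}; col 3 has {4}; region has {1,4,5} → only 3 remains.
R2C2 = 3: row 2 has {1,4}; col 2 has {1,5}; region has {1,2,4} → only 3 remains.
R2C3 = 5: row 2 has {1,3,4}; col 3 has {3,4}; region has {1,2,3,4} → only 5 remains.
R2C5 = 2: row 2 has {1,3,4,5}; col 5 has {1}; region has {1,3,4,5} → only 2 remains.
R3C3 = 2: row 3 has {1}; col 3 has {3,4,5}; region has {1} → only 2 remains.
R3C4 = 3: row 3 has {1,2}; col 4 has {1,4,5}; region has {1,2} → only 3 remains.
R4C3 = 1: row 4 has {}; col 3 has {2,3,4,5}; region has {4,5} → only 1 remains.
R4C4 = 2: row 4 has {1}; col 4 has {1,3,4,5}; region has {1,4,5} → only 2 remains.
R5C2 = 2: row 5 has {4,5}; col 2 has {1,3,5}; region has {} → only 2 remains.
R5C5 = 3: row 5 has {2,4,5}; col 5 has {1,2}; region has {1,2,4,5} → only 3 remains.
R3C1 = 5: row 3 has {1,2,3}; col 1 has {2,4}; region has {2} → only 5 remains.
R3C5 = 4: row 3 has {1,2,3,5}; col 5 has {1,2,3}; region has {1,2,3} → only 4 remains.
R4C1 = 3: row 4 has {1,2}; col 1 has {2,4,5}; region has {2,5} → only 3 remains.
R4C2 = 4: row 4 has {1,2,3}; col 2 has {1,2,3,5}; region has {2,3,5} → only 4 remains.
R4C5 = 5: row 4 has {1,2,3,4}; col 5 has {1,2,3,4}; region has {1,2,3,4} → only 5 remains.

5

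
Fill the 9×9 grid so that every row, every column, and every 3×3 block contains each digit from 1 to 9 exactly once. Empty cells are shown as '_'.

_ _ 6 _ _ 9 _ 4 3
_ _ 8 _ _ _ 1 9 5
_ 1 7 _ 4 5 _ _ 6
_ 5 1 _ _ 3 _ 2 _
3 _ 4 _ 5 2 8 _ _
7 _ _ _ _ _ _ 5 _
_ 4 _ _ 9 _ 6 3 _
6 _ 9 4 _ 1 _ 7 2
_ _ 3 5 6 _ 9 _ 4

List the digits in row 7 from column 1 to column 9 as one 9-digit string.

145297638

r1c2 = 2 (sole candidate).
r1c7 = 7 (sole candidate).
r2c1 = 4 (sole candidate).
r2c2 = 3 (sole candidate).
r3c1 = 9 (sole candidate).
r3c7 = 2 (sole candidate).
r3c8 = 8 (sole candidate).
r4c1 = 8 (sole candidate).
r4c5 = 7 (sole candidate).
r4c7 = 4 (sole candidate).
r4c9 = 9 (sole candidate).
r6c3 = 2 (sole candidate).
r6c7 = 3 (sole candidate).
r6c9 = 1 (sole candidate).
r7c3 = 5: row 7 has {3,4,6,9}; col 3 has {1,2,3,4,6,7,8,9}; box has {3,4,6,9} → only 5 remains.
r7c9 = 8: row 7 has {3,4,5,6,9}; col 9 has {1,2,3,4,5,6,9}; box has {2,3,4,6,7,9} → only 8 remains.
r8c2 = 8 (sole candidate).
r8c5 = 3 (sole candidate).
r8c7 = 5 (sole candidate).
r9c2 = 7 (sole candidate).
r9c6 = 8 (sole candidate).
r9c8 = 1 (sole candidate).
r1c1 = 5 (sole candidate).
r2c5 = 2 (sole candidate).
r3c4 = 3 (sole candidate).
r4c4 = 6 (sole candidate).
r5c8 = 6 (sole candidate).
r5c9 = 7 (sole candidate).
r6c5 = 8 (sole candidate).
r6c6 = 4 (sole candidate).
r7c6 = 7: row 7 has {3,4,5,6,8,9}; col 6 has {1,2,3,4,5,8,9}; box has {1,3,4,5,6,8,9} → only 7 remains.
r9c1 = 2 (sole candidate).
r1c5 = 1 (sole candidate).
r2c4 = 7 (sole candidate).
r2c6 = 6 (sole candidate).
r5c2 = 9 (sole candidate).
r5c4 = 1 (sole candidate).
r6c2 = 6 (sole candidate).
r6c4 = 9 (sole candidate).
r7c1 = 1: row 7 has {3,4,5,6,7,8,9}; col 1 has {2,3,4,5,6,7,8,9}; box has {2,3,4,5,6,7,8,9} → only 1 remains.
r7c4 = 2: row 7 has {1,3,4,5,6,7,8,9}; col 4 has {1,3,4,5,6,7,9}; box has {1,3,4,5,6,7,8,9} → only 2 remains.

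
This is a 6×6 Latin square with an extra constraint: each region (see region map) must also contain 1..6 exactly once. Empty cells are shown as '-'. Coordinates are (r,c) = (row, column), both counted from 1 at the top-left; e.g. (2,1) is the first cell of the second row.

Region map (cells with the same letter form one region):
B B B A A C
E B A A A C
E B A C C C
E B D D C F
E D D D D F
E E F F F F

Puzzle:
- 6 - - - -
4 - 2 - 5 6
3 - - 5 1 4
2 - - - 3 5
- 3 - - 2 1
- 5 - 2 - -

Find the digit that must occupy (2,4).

3

(1,5) = 4 (sole candidate).
(1,6) = 2 (sole candidate).
(2,2) = 1 (sole candidate).
(2,4) = 3: row 2 has {1,2,4,5,6}; col 4 has {2,5}; region has {2,4,5} → only 3 remains.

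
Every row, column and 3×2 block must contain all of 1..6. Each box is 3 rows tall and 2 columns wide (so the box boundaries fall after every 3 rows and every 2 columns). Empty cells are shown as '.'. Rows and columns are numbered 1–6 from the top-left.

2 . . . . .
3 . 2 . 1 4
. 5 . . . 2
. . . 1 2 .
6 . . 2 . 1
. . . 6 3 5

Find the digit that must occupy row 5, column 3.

row 2, column 2 = 6: row 2 has {1,2,3,4}; col 2 has {5}; box has {2,3,5} → only 6 remains.
row 2, column 4 = 5: row 2 has {1,2,3,4,6}; col 4 has {1,2,6}; box has {2} → only 5 remains.
row 3, column 5 = 6: row 3 has {2,5}; col 5 has {1,2,3}; box has {1,2,4} → only 6 remains.
row 4, column 6 = 6: row 4 has {1,2}; col 6 has {1,2,4,5}; box has {1,2,3,5} → only 6 remains.
row 5, column 5 = 4: row 5 has {1,2,6}; col 5 has {1,2,3,6}; box has {1,2,3,5,6} → only 4 remains.
row 6, column 3 = 4: row 6 has {3,5,6}; col 3 has {2}; box has {1,2,6} → only 4 remains.
row 1, column 5 = 5: row 1 has {2}; col 5 has {1,2,3,4,6}; box has {1,2,4,6} → only 5 remains.
row 1, column 6 = 3: row 1 has {2,5}; col 6 has {1,2,4,5,6}; box has {1,2,4,5,6} → only 3 remains.
row 5, column 2 = 3: row 5 has {1,2,4,6}; col 2 has {5,6}; box has {6} → only 3 remains.
row 5, column 3 = 5: row 5 has {1,2,3,4,6}; col 3 has {2,4}; box has {1,2,4,6} → only 5 remains.

5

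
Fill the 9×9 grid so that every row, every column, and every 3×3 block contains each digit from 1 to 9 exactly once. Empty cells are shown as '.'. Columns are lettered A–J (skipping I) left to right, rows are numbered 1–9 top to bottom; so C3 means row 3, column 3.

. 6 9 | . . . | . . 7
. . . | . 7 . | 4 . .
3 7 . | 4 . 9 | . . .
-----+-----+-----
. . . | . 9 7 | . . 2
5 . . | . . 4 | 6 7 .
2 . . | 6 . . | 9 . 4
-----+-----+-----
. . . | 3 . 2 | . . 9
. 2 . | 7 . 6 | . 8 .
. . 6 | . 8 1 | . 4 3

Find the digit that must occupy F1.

A1 = 4: in row 1, 4 can only go here (every other open cell in that row sees a 4).
H2 = 9: in row 2, 9 can only go here (every other open cell in that row sees a 9).
F2 = 3: in row 2, 3 can only go here (every other open cell in that row sees a 3).
J2 = 6: in row 2, 6 can only go here (every other open cell in that row sees a 6).
E3 = 6: in row 3, 6 can only go here (every other open cell in that row sees a 6).
A4 = 6: in row 4, 6 can only go here (every other open cell in that row sees a 6).
B5 = 9: in row 5, 9 can only go here (every other open cell in that row sees a 9).
B9 = 5: row 9 has {1,3,4,6,8}; col 2 has {2,6,7,9}; box has {2,6} → only 5 remains.
D9 = 9: row 9 has {1,3,4,5,6,8}; col 4 has {3,4,6,7}; box has {1,2,3,6,7,8} → only 9 remains.
A9 = 7: row 9 has {1,3,4,5,6,8,9}; col 1 has {2,3,4,5,6}; box has {2,5,6} → only 7 remains.
G9 = 2: row 9 has {1,3,4,5,6,7,8,9}; col 7 has {4,6,9}; box has {3,4,8,9} → only 2 remains.
C6 = 7: in row 6, 7 can only go here (every other open cell in that row sees a 7).
H7 = 6: in row 7, 6 can only go here (every other open cell in that row sees a 6).
G7 = 7: in row 7, 7 can only go here (every other open cell in that row sees a 7).
E7 = 5: in row 7, 5 can only go here (every other open cell in that row sees a 5).
E8 = 4: row 8 has {2,6,7,8}; col 5 has {5,6,7,8,9}; box has {1,2,3,5,6,7,8,9} → only 4 remains.
C8 = 3: in row 8, 3 can only go here (every other open cell in that row sees a 3).
A8 = 9: in row 8, 9 can only go here (every other open cell in that row sees a 9).
E5 = 3: in row 5, 3 can only go here (every other open cell in that row sees a 3).
E6 = 1: row 6 has {2,4,6,7,9}; col 5 has {3,4,5,6,7,8,9}; box has {3,4,6,7,9} → only 1 remains.
E1 = 2: row 1 has {4,6,7,9}; col 5 has {1,3,4,5,6,7,8,9}; box has {3,4,6,7,9} → only 2 remains.
C2 = 2: in row 2, 2 can only go here (every other open cell in that row sees a 2).
D2 = 5: in row 2, 5 can only go here (every other open cell in that row sees a 5).
F1 = 8: row 1 has {2,4,6,7,9}; col 6 has {1,2,3,4,6,7,9}; box has {2,3,4,5,6,7,9} → only 8 remains.

8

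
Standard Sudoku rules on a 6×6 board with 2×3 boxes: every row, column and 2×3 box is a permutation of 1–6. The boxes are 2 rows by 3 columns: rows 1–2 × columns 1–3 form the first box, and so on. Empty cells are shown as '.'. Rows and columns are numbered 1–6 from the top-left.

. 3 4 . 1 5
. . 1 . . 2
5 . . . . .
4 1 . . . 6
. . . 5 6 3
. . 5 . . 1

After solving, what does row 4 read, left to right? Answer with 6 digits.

row 1, column 4 = 6: row 1 has {1,3,4,5}; col 4 has {5}; box has {1,2,5} → only 6 remains.
row 2, column 1 = 6: row 2 has {1,2}; col 1 has {4,5}; box has {1,3,4} → only 6 remains.
row 2, column 2 = 5: row 2 has {1,2,6}; col 2 has {1,3}; box has {1,3,4,6} → only 5 remains.
row 3, column 6 = 4: row 3 has {5}; col 6 has {1,2,3,5,6}; box has {6} → only 4 remains.
row 5, column 3 = 2: row 5 has {3,5,6}; col 3 has {1,4,5}; box has {5} → only 2 remains.
row 6, column 1 = 3: row 6 has {1,5}; col 1 has {4,5,6}; box has {2,5} → only 3 remains.
row 1, column 1 = 2: row 1 has {1,3,4,5,6}; col 1 has {3,4,5,6}; box has {1,3,4,5,6} → only 2 remains.
row 4, column 3 = 3: row 4 has {1,4,6}; col 3 has {1,2,4,5}; box has {1,4,5} → only 3 remains.
row 4, column 4 = 2: row 4 has {1,3,4,6}; col 4 has {5,6}; box has {4,6} → only 2 remains.
row 4, column 5 = 5: row 4 has {1,2,3,4,6}; col 5 has {1,6}; box has {2,4,6} → only 5 remains.

413256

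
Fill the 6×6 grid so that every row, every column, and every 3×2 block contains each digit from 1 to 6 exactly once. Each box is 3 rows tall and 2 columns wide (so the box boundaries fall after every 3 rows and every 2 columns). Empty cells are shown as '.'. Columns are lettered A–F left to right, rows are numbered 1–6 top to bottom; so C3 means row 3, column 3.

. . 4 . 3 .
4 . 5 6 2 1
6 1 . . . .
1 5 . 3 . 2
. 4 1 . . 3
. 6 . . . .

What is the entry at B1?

2

B1 = 2: row 1 has {3,4}; col 2 has {1,4,5,6}; box has {1,4,6} → only 2 remains.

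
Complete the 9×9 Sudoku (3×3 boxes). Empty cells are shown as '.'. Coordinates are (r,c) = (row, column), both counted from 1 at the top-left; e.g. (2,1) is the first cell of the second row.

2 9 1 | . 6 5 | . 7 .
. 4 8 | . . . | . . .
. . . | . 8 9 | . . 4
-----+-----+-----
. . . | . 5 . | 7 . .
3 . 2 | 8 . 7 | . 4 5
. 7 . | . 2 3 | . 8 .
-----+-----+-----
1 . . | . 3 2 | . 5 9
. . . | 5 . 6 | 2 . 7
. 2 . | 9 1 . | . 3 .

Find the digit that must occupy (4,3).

(2,5) = 7 (sole candidate).
(2,6) = 1 (sole candidate).
(4,6) = 4 (sole candidate).
(5,5) = 9 (sole candidate).
(8,5) = 4 (sole candidate).
(8,8) = 1 (sole candidate).
(9,6) = 8 (sole candidate).
(9,9) = 6 (sole candidate).
(6,9) = 1 (sole candidate).
(7,4) = 7 (sole candidate).
(9,7) = 4 (sole candidate).
(5,7) = 6 (sole candidate).
(6,4) = 6 (sole candidate).
(6,7) = 9 (sole candidate).
(7,7) = 8 (sole candidate).
(1,7) = 3 (sole candidate).
(1,9) = 8 (sole candidate).
(2,7) = 5 (sole candidate).
(2,9) = 2 (sole candidate).
(3,7) = 1 (sole candidate).
(3,8) = 6 (sole candidate).
(4,4) = 1 (sole candidate).
(4,8) = 2 (sole candidate).
(4,9) = 3 (sole candidate).
(5,2) = 1 (sole candidate).
(7,2) = 6 (sole candidate).
(7,3) = 4 (sole candidate).
(1,4) = 4 (sole candidate).
(2,1) = 6 (sole candidate).
(2,4) = 3 (sole candidate).
(2,8) = 9 (sole candidate).
(3,4) = 2 (sole candidate).
(4,2) = 8 (sole candidate).
(6,3) = 5 (sole candidate).
(8,2) = 3 (sole candidate).
(8,3) = 9 (sole candidate).
(9,3) = 7 (sole candidate).
(3,2) = 5 (sole candidate).
(3,3) = 3 (sole candidate).
(4,1) = 9 (sole candidate).
(4,3) = 6: row 4 has {1,2,3,4,5,7,8,9}; col 3 has {1,2,3,4,5,7,8,9}; box has {1,2,3,5,7,8,9} → only 6 remains.

6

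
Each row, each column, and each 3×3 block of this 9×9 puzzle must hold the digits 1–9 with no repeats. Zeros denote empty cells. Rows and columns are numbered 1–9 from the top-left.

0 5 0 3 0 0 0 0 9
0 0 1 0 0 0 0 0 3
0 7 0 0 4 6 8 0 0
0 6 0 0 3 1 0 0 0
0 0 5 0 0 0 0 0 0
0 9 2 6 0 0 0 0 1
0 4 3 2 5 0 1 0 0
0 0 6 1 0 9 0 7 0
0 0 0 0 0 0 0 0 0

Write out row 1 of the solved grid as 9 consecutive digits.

row 3, column 3 = 9: row 3 has {4,6,7,8}; col 3 has {1,2,3,5,6}; box has {1,5,7} → only 9 remains.
row 3, column 4 = 5: row 3 has {4,6,7,8,9}; col 4 has {1,2,3,6}; box has {3,4,6} → only 5 remains.
row 3, column 9 = 2: row 3 has {4,5,6,7,8,9}; col 9 has {1,3,9}; box has {3,8,9} → only 2 remains.
row 8, column 5 = 8: row 8 has {1,6,7,9}; col 5 has {3,4,5}; box has {1,2,5,9} → only 8 remains.
row 3, column 1 = 3: row 3 has {2,4,5,6,7,8,9}; col 1 has {}; box has {1,5,7,9} → only 3 remains.
row 3, column 8 = 1: row 3 has {2,3,4,5,6,7,8,9}; col 8 has {7}; box has {2,3,8,9} → only 1 remains.
row 6, column 5 = 7: row 6 has {1,2,6,9}; col 5 has {3,4,5,8}; box has {1,3,6} → only 7 remains.
row 7, column 6 = 7: row 7 has {1,2,3,4,5}; col 6 has {1,6,9}; box has {1,2,5,8,9} → only 7 remains.
row 8, column 2 = 2: row 8 has {1,6,7,8,9}; col 2 has {4,5,6,7,9}; box has {3,4,6} → only 2 remains.
row 9, column 4 = 4: row 9 has {}; col 4 has {1,2,3,5,6}; box has {1,2,5,7,8,9} → only 4 remains.
row 9, column 5 = 6: row 9 has {4}; col 5 has {3,4,5,7,8}; box has {1,2,4,5,7,8,9} → only 6 remains.
row 9, column 6 = 3: row 9 has {4,6}; col 6 has {1,6,7,9}; box has {1,2,4,5,6,7,8,9} → only 3 remains.
row 2, column 2 = 8: row 2 has {1,3}; col 2 has {2,4,5,6,7,9}; box has {1,3,5,7,9} → only 8 remains.
row 2, column 6 = 2: row 2 has {1,3,8}; col 6 has {1,3,6,7,9}; box has {3,4,5,6} → only 2 remains.
row 8, column 1 = 5: row 8 has {1,2,6,7,8,9}; col 1 has {3}; box has {2,3,4,6} → only 5 remains.
row 8, column 9 = 4: row 8 has {1,2,5,6,7,8,9}; col 9 has {1,2,3,9}; box has {1,7} → only 4 remains.
row 9, column 2 = 1: row 9 has {3,4,6}; col 2 has {2,4,5,6,7,8,9}; box has {2,3,4,5,6} → only 1 remains.
row 1, column 3 = 4: row 1 has {3,5,9}; col 3 has {1,2,3,5,6,9}; box has {1,3,5,7,8,9} → only 4 remains.
row 1, column 5 = 1: row 1 has {3,4,5,9}; col 5 has {3,4,5,6,7,8}; box has {2,3,4,5,6} → only 1 remains.
row 1, column 6 = 8: row 1 has {1,3,4,5,9}; col 6 has {1,2,3,6,7,9}; box has {1,2,3,4,5,6} → only 8 remains.
row 1, column 8 = 6: row 1 has {1,3,4,5,8,9}; col 8 has {1,7}; box has {1,2,3,8,9} → only 6 remains.
row 2, column 1 = 6: row 2 has {1,2,3,8}; col 1 has {3,5}; box has {1,3,4,5,7,8,9} → only 6 remains.
row 2, column 5 = 9: row 2 has {1,2,3,6,8}; col 5 has {1,3,4,5,6,7,8}; box has {1,2,3,4,5,6,8} → only 9 remains.
row 5, column 2 = 3: row 5 has {5}; col 2 has {1,2,4,5,6,7,8,9}; box has {2,5,6,9} → only 3 remains.
row 5, column 5 = 2: row 5 has {3,5}; col 5 has {1,3,4,5,6,7,8,9}; box has {1,3,6,7} → only 2 remains.
row 5, column 6 = 4: row 5 has {2,3,5}; col 6 has {1,2,3,6,7,8,9}; box has {1,2,3,6,7} → only 4 remains.
row 6, column 6 = 5: row 6 has {1,2,6,7,9}; col 6 has {1,2,3,4,6,7,8,9}; box has {1,2,3,4,6,7} → only 5 remains.
row 8, column 7 = 3: row 8 has {1,2,4,5,6,7,8,9}; col 7 has {1,8}; box has {1,4,7} → only 3 remains.
row 1, column 1 = 2: row 1 has {1,3,4,5,6,8,9}; col 1 has {3,5,6}; box has {1,3,4,5,6,7,8,9} → only 2 remains.
row 1, column 7 = 7: row 1 has {1,2,3,4,5,6,8,9}; col 7 has {1,3,8}; box has {1,2,3,6,8,9} → only 7 remains.

254318769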